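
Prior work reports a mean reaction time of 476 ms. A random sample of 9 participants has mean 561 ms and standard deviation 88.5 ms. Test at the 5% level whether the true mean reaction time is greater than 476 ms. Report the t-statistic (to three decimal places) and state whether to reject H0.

t = 2.881; reject H0

H0: μ = 476; H1: μ > 476 (one-sample t-test, right-tailed).
t = (x̄ − μ₀)/(s/√n) = (561 − 476)/(88.5/√9) = 2.881
df = n − 1 = 8
p-value = P(T ≥ 2.881) ≈ 0.0102
Since p ≈ 0.0102 < α = 0.05, reject H0; the evidence is statistically significant.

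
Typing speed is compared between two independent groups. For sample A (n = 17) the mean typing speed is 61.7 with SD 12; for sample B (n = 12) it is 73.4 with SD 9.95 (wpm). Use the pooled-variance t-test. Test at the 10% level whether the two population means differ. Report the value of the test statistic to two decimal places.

-2.77

Let group 1 = sample A, group 2 = sample B. H0: μ_1 = μ_2; H1: μ_1 ≠ μ_2 (two-sample pooled-variance t-test, two-sided).
s_p² = [(17−1)·12² + (12−1)·9.95²]/(17+12−2) = 125.668
t = (61.7 − 73.4)/√[125.668·(1/17 + 1/12)] = -2.77
df = n₁ + n₂ − 2 = 27
Two-sided p-value ≈ 0.010
Since p ≈ 0.010 < α = 0.1, reject H0; the data support H1.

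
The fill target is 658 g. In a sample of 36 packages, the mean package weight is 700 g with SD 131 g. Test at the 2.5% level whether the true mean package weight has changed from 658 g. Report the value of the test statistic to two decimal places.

1.92

H0: μ = 658; H1: μ ≠ 658 (one-sample t-test, two-sided).
t = (x̄ − μ₀)/(s/√n) = (700 − 658)/(131/√36) = 1.92
df = n − 1 = 35
Two-sided p-value ≈ 0.0626
Since p ≈ 0.0626 > α = 0.025, fail to reject H0; the evidence is not statistically significant.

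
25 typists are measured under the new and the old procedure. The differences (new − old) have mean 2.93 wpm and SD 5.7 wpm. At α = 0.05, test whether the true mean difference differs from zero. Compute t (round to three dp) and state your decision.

H0: μ_d = 0; H1: μ_d ≠ 0 (paired t-test on the differences, two-sided).
t = d̄/(s_d/√n) = 2.93/(5.7/√25) = 2.570
df = n − 1 = 24
Two-sided p-value ≈ 0.0168
Since p ≈ 0.0168 < α = 0.05, reject H0; the evidence is statistically significant.

t = 2.570; reject H0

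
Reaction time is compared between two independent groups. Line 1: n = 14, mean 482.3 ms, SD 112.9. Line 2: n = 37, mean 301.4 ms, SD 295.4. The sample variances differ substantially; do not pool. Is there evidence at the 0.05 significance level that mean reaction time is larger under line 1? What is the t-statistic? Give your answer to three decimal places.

Let group 1 = line 1, group 2 = line 2. H0: μ_1 = μ_2; H1: μ_1 > μ_2 (Welch's two-sample t-test, right-tailed).
t = (x̄_1 − x̄_2)/√(s_1²/n_1 + s_2²/n_2) = (482.3 − 301.4)/√(112.9²/14 + 295.4²/37) = 3.164
Welch–Satterthwaite df ≈ 48.96
p-value = P(T ≥ 3.164) ≈ 0.0013
Since p ≈ 0.0013 < α = 0.05, reject H0; the data support H1.

3.164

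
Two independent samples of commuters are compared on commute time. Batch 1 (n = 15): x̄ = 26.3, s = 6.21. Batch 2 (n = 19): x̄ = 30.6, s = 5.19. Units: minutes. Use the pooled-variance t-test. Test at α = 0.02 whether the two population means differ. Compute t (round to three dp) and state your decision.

t = -2.200; fail to reject H0

Let group 1 = batch 1, group 2 = batch 2. H0: μ_1 = μ_2; H1: μ_1 ≠ μ_2 (two-sample pooled-variance t-test, two-sided).
s_p² = [(15−1)·6.21² + (19−1)·5.19²]/(15+19−2) = 32.0234
t = (26.3 − 30.6)/√[32.0234·(1/15 + 1/19)] = -2.200
df = n₁ + n₂ − 2 = 32
Two-sided p-value ≈ 0.0351
Since p ≈ 0.0351 > α = 0.02, fail to reject H0; the data do not provide sufficient evidence against H0.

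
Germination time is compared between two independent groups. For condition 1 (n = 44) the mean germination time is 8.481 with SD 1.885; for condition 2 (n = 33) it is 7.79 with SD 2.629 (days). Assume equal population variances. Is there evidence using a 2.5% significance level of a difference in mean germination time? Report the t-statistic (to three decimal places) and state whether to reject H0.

t = 1.344; fail to reject H0

Let group 1 = condition 1, group 2 = condition 2. H0: μ_1 = μ_2; H1: μ_1 ≠ μ_2 (two-sample pooled-variance t-test, two-sided).
s_p² = [(44−1)·1.885² + (33−1)·2.629²]/(44+33−2) = 4.98615
t = (8.481 − 7.79)/√[4.98615·(1/44 + 1/33)] = 1.344
df = n₁ + n₂ − 2 = 75
Two-sided p-value ≈ 0.1831
Since p ≈ 0.1831 > α = 0.025, fail to reject H0; the evidence is not statistically significant.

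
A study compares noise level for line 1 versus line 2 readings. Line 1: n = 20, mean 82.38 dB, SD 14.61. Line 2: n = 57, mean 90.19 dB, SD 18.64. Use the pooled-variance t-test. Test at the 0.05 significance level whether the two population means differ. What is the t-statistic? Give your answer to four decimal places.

Let group 1 = line 1, group 2 = line 2. H0: μ_1 = μ_2; H1: μ_1 ≠ μ_2 (two-sample pooled-variance t-test, two-sided).
s_p² = [(20−1)·14.61² + (57−1)·18.64²]/(20+57−2) = 313.504
t = (82.38 − 90.19)/√[313.504·(1/20 + 1/57)] = -1.6972
df = n₁ + n₂ − 2 = 75
Two-sided p-value ≈ 0.0938
Since p ≈ 0.0938 > α = 0.05, fail to reject H0; the evidence is not statistically significant.

-1.6972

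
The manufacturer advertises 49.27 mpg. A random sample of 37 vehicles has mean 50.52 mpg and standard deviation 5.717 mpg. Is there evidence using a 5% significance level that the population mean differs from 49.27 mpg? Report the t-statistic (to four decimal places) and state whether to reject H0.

t = 1.3300; fail to reject H0

H0: μ = 49.27; H1: μ ≠ 49.27 (one-sample t-test, two-sided).
t = (x̄ − μ₀)/(s/√n) = (50.52 − 49.27)/(5.717/√37) = 1.3300
df = n − 1 = 36
Two-sided p-value ≈ 0.192
Since p ≈ 0.192 > α = 0.05, fail to reject H0; the data do not provide sufficient evidence against H0.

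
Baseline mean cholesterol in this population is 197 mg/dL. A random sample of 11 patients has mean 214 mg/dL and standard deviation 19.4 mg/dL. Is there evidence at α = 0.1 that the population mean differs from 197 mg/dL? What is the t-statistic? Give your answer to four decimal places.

2.9063

H0: μ = 197; H1: μ ≠ 197 (one-sample t-test, two-sided).
t = (x̄ − μ₀)/(s/√n) = (214 − 197)/(19.4/√11) = 2.9063
df = n − 1 = 10
Two-sided p-value ≈ 0.016
Since p ≈ 0.016 < α = 0.1, reject H0; the evidence is statistically significant.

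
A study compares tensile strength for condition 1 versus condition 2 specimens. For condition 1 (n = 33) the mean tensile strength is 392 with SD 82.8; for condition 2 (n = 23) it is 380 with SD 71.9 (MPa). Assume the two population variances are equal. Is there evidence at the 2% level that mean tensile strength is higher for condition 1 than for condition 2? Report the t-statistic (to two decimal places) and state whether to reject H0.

t = 0.56; fail to reject H0

Let group 1 = condition 1, group 2 = condition 2. H0: μ_1 = μ_2; H1: μ_1 > μ_2 (two-sample pooled-variance t-test, right-tailed).
s_p² = [(33−1)·82.8² + (23−1)·71.9²]/(33+23−2) = 6168.86
t = (392 − 380)/√[6168.86·(1/33 + 1/23)] = 0.56
df = n₁ + n₂ − 2 = 54
p-value = P(T ≥ 0.56) ≈ 0.2881
Since p ≈ 0.2881 > α = 0.02, fail to reject H0; the evidence is not statistically significant.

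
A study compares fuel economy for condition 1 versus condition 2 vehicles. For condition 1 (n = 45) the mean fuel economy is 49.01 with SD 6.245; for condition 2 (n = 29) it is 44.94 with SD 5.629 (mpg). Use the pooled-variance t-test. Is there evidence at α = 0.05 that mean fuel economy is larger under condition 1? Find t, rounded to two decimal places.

Let group 1 = condition 1, group 2 = condition 2. H0: μ_1 = μ_2; H1: μ_1 > μ_2 (two-sample pooled-variance t-test, right-tailed).
s_p² = [(45−1)·6.245² + (29−1)·5.629²]/(45+29−2) = 36.1555
t = (49.01 − 44.94)/√[36.1555·(1/45 + 1/29)] = 2.84
df = n₁ + n₂ − 2 = 72
p-value = P(T ≥ 2.84) ≈ 0.0029
Since p ≈ 0.0029 < α = 0.05, reject H0; the data support H1.

2.84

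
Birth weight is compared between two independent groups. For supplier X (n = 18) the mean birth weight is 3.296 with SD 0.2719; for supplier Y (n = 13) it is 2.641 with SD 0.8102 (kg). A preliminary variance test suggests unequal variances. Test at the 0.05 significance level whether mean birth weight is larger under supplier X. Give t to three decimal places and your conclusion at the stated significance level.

t = 2.803; reject H0

Let group 1 = supplier X, group 2 = supplier Y. H0: μ_1 = μ_2; H1: μ_1 > μ_2 (Welch's two-sample t-test, right-tailed).
t = (x̄_1 − x̄_2)/√(s_1²/n_1 + s_2²/n_2) = (3.296 − 2.641)/√(0.2719²/18 + 0.8102²/13) = 2.803
Welch–Satterthwaite df ≈ 13.97
p-value = P(T ≥ 2.803) ≈ 0.007
Since p ≈ 0.007 < α = 0.05, reject H0; the data support H1.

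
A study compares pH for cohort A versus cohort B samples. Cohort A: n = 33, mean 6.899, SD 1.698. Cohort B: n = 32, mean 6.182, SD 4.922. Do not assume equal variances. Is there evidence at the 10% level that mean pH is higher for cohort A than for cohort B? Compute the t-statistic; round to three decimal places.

Let group 1 = cohort A, group 2 = cohort B. H0: μ_1 = μ_2; H1: μ_1 > μ_2 (Welch's two-sample t-test, right-tailed).
t = (x̄_1 − x̄_2)/√(s_1²/n_1 + s_2²/n_2) = (6.899 − 6.182)/√(1.698²/33 + 4.922²/32) = 0.780
Welch–Satterthwaite df ≈ 38.08
p-value = P(T ≥ 0.780) ≈ 0.220
Since p ≈ 0.220 > α = 0.1, fail to reject H0; the data do not provide sufficient evidence against H0.

0.780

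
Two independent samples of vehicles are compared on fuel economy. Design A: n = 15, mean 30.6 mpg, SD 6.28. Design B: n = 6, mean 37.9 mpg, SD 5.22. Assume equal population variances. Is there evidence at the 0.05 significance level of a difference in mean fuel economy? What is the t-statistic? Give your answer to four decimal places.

Let group 1 = design A, group 2 = design B. H0: μ_1 = μ_2; H1: μ_1 ≠ μ_2 (two-sample pooled-variance t-test, two-sided).
s_p² = [(15−1)·6.28² + (6−1)·5.22²]/(15+6−2) = 36.2305
t = (30.6 − 37.9)/√[36.2305·(1/15 + 1/6)] = -2.5107
df = n₁ + n₂ − 2 = 19
Two-sided p-value ≈ 0.021
Since p ≈ 0.021 < α = 0.05, reject H0; the evidence is statistically significant.

-2.5107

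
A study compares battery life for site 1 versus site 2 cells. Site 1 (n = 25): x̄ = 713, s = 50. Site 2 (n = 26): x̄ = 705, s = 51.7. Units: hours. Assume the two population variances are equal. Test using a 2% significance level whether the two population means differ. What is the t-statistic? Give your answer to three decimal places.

Let group 1 = site 1, group 2 = site 2. H0: μ_1 = μ_2; H1: μ_1 ≠ μ_2 (two-sample pooled-variance t-test, two-sided).
s_p² = [(25−1)·50² + (26−1)·51.7²]/(25+26−2) = 2588.21
t = (713 − 705)/√[2588.21·(1/25 + 1/26)] = 0.561
df = n₁ + n₂ − 2 = 49
Two-sided p-value ≈ 0.577
Since p ≈ 0.577 > α = 0.02, fail to reject H0; the evidence is not statistically significant.

0.561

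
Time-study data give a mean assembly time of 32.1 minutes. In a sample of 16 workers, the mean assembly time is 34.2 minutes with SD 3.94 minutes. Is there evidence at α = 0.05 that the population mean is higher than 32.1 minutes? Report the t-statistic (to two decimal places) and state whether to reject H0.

t = 2.13; reject H0

H0: μ = 32.1; H1: μ > 32.1 (one-sample t-test, right-tailed).
t = (x̄ − μ₀)/(s/√n) = (34.2 − 32.1)/(3.94/√16) = 2.13
df = n − 1 = 15
p-value = P(T ≥ 2.13) ≈ 0.025
Since p ≈ 0.025 < α = 0.05, reject H0; the data support H1.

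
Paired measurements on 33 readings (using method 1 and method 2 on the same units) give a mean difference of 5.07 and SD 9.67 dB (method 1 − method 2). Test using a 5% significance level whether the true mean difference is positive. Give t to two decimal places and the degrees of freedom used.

t = 3.01, df = 32

H0: μ_d = 0; H1: μ_d > 0 (paired t-test on the differences, right-tailed).
t = d̄/(s_d/√n) = 5.07/(9.67/√33) = 3.01
df = n − 1 = 32
p-value = P(T ≥ 3.01) ≈ 0.003
Since p ≈ 0.003 < α = 0.05, reject H0; the evidence is statistically significant.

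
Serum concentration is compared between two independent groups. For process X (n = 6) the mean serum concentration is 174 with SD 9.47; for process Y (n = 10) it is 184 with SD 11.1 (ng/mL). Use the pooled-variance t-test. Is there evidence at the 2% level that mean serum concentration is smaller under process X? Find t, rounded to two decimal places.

-1.84

Let group 1 = process X, group 2 = process Y. H0: μ_1 = μ_2; H1: μ_1 < μ_2 (two-sample pooled-variance t-test, left-tailed).
s_p² = [(6−1)·9.47² + (10−1)·11.1²]/(6+10−2) = 111.235
t = (174 − 184)/√[111.235·(1/6 + 1/10)] = -1.84
df = n₁ + n₂ − 2 = 14
p-value = P(T ≤ -1.84) ≈ 0.044
Since p ≈ 0.044 > α = 0.02, fail to reject H0; the data do not provide sufficient evidence against H0.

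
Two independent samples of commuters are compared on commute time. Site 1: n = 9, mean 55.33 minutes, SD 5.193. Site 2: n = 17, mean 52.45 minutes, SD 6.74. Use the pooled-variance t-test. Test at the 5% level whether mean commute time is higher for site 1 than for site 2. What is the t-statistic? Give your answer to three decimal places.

Let group 1 = site 1, group 2 = site 2. H0: μ_1 = μ_2; H1: μ_1 > μ_2 (two-sample pooled-variance t-test, right-tailed).
s_p² = [(9−1)·5.193² + (17−1)·6.74²]/(9+17−2) = 39.2741
t = (55.33 − 52.45)/√[39.2741·(1/9 + 1/17)] = 1.115
df = n₁ + n₂ − 2 = 24
p-value = P(T ≥ 1.115) ≈ 0.1380
Since p ≈ 0.1380 > α = 0.05, fail to reject H0; the evidence is not statistically significant.

1.115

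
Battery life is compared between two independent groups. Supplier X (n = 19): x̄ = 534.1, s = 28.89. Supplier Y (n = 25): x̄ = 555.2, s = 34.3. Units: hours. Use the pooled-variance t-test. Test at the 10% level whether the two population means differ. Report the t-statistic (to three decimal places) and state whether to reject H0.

t = -2.160; reject H0

Let group 1 = supplier X, group 2 = supplier Y. H0: μ_1 = μ_2; H1: μ_1 ≠ μ_2 (two-sample pooled-variance t-test, two-sided).
s_p² = [(19−1)·28.89² + (25−1)·34.3²]/(19+25−2) = 1029.98
t = (534.1 − 555.2)/√[1029.98·(1/19 + 1/25)] = -2.160
df = n₁ + n₂ − 2 = 42
Two-sided p-value ≈ 0.0365
Since p ≈ 0.0365 < α = 0.1, reject H0; the evidence is statistically significant.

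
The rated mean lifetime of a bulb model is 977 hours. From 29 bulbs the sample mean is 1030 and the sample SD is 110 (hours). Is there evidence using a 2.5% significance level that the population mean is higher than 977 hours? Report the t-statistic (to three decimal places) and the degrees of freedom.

t = 2.595, df = 28

H0: μ = 977; H1: μ > 977 (one-sample t-test, right-tailed).
t = (x̄ − μ₀)/(s/√n) = (1030 − 977)/(110/√29) = 2.595
df = n − 1 = 28
p-value = P(T ≥ 2.595) ≈ 0.007
Since p ≈ 0.007 < α = 0.025, reject H0; the evidence is statistically significant.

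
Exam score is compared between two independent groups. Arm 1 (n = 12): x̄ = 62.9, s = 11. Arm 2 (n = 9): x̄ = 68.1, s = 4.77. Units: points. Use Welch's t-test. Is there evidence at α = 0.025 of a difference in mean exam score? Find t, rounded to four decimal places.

-1.4643

Let group 1 = arm 1, group 2 = arm 2. H0: μ_1 = μ_2; H1: μ_1 ≠ μ_2 (Welch's two-sample t-test, two-sided).
t = (x̄_1 − x̄_2)/√(s_1²/n_1 + s_2²/n_2) = (62.9 − 68.1)/√(11²/12 + 4.77²/9) = -1.4643
Welch–Satterthwaite df ≈ 15.84
Two-sided p-value ≈ 0.1627
Since p ≈ 0.1627 > α = 0.025, fail to reject H0; the data do not provide sufficient evidence against H0.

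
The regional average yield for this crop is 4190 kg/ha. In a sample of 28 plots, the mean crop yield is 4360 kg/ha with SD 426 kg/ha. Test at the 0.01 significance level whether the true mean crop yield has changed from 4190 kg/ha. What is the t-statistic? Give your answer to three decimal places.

2.112

H0: μ = 4190; H1: μ ≠ 4190 (one-sample t-test, two-sided).
t = (x̄ − μ₀)/(s/√n) = (4360 − 4190)/(426/√28) = 2.112
df = n − 1 = 27
Two-sided p-value ≈ 0.0441
Since p ≈ 0.0441 > α = 0.01, fail to reject H0; the data do not provide sufficient evidence against H0.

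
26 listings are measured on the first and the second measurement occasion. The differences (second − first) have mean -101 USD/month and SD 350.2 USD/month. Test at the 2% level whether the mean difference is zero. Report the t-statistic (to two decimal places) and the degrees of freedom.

t = -1.47, df = 25

H0: μ_d = 0; H1: μ_d ≠ 0 (paired t-test on the differences, two-sided).
t = d̄/(s_d/√n) = -101/(350.2/√26) = -1.47
df = n − 1 = 25
Two-sided p-value ≈ 0.1539
Since p ≈ 0.1539 > α = 0.02, fail to reject H0; the data do not provide sufficient evidence against H0.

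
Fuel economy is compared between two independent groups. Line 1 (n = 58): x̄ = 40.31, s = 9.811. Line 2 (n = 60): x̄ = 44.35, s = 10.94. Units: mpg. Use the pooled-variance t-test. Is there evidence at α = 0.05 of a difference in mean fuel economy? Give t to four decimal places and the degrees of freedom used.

t = -2.1095, df = 116

Let group 1 = line 1, group 2 = line 2. H0: μ_1 = μ_2; H1: μ_1 ≠ μ_2 (two-sample pooled-variance t-test, two-sided).
s_p² = [(58−1)·9.811² + (60−1)·10.94²]/(58+60−2) = 108.172
t = (40.31 − 44.35)/√[108.172·(1/58 + 1/60)] = -2.1095
df = n₁ + n₂ − 2 = 116
Two-sided p-value ≈ 0.0371
Since p ≈ 0.0371 < α = 0.05, reject H0; the evidence is statistically significant.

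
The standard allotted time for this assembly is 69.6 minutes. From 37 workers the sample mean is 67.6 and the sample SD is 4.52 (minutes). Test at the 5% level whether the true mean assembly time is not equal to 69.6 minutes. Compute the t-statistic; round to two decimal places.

-2.69

H0: μ = 69.6; H1: μ ≠ 69.6 (one-sample t-test, two-sided).
t = (x̄ − μ₀)/(s/√n) = (67.6 − 69.6)/(4.52/√37) = -2.69
df = n − 1 = 36
Two-sided p-value ≈ 0.0107
Since p ≈ 0.0107 < α = 0.05, reject H0; the data support H1.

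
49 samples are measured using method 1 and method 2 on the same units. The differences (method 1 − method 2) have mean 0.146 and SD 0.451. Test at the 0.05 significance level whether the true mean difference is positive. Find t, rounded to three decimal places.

H0: μ_d = 0; H1: μ_d > 0 (paired t-test on the differences, right-tailed).
t = d̄/(s_d/√n) = 0.146/(0.451/√49) = 2.266
df = n − 1 = 48
p-value = P(T ≥ 2.266) ≈ 0.014
Since p ≈ 0.014 < α = 0.05, reject H0; the evidence is statistically significant.

2.266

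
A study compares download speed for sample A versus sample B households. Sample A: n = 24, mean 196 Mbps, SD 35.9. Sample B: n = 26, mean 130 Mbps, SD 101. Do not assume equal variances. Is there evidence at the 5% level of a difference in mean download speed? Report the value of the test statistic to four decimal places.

3.1250

Let group 1 = sample A, group 2 = sample B. H0: μ_1 = μ_2; H1: μ_1 ≠ μ_2 (Welch's two-sample t-test, two-sided).
t = (x̄_1 − x̄_2)/√(s_1²/n_1 + s_2²/n_2) = (196 − 130)/√(35.9²/24 + 101²/26) = 3.1250
Welch–Satterthwaite df ≈ 31.67
Two-sided p-value ≈ 0.004
Since p ≈ 0.004 < α = 0.05, reject H0; the evidence is statistically significant.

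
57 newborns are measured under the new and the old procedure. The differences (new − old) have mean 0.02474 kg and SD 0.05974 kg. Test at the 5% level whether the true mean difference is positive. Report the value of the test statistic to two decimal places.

H0: μ_d = 0; H1: μ_d > 0 (paired t-test on the differences, right-tailed).
t = d̄/(s_d/√n) = 0.02474/(0.05974/√57) = 3.13
df = n − 1 = 56
p-value = P(T ≥ 3.13) ≈ 0.0014
Since p ≈ 0.0014 < α = 0.05, reject H0; the evidence is statistically significant.

3.13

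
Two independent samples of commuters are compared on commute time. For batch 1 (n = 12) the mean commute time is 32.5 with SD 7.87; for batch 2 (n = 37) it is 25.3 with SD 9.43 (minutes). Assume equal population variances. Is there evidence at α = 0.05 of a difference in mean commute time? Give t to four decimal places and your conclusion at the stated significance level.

Let group 1 = batch 1, group 2 = batch 2. H0: μ_1 = μ_2; H1: μ_1 ≠ μ_2 (two-sample pooled-variance t-test, two-sided).
s_p² = [(12−1)·7.87² + (37−1)·9.43²]/(12+37−2) = 82.6086
t = (32.5 − 25.3)/√[82.6086·(1/12 + 1/37)] = 2.3846
df = n₁ + n₂ − 2 = 47
Two-sided p-value ≈ 0.021
Since p ≈ 0.021 < α = 0.05, reject H0; the data support H1.

t = 2.3846; reject H0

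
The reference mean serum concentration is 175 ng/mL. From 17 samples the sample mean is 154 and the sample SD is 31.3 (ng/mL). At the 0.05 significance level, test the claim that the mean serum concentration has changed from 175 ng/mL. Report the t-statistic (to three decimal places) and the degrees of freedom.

t = -2.766, df = 16

H0: μ = 175; H1: μ ≠ 175 (one-sample t-test, two-sided).
t = (x̄ − μ₀)/(s/√n) = (154 − 175)/(31.3/√17) = -2.766
df = n − 1 = 16
Two-sided p-value ≈ 0.0138
Since p ≈ 0.0138 < α = 0.05, reject H0; the evidence is statistically significant.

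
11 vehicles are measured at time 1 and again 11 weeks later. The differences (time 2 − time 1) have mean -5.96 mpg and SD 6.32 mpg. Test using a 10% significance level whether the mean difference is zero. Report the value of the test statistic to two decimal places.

-3.13

H0: μ_d = 0; H1: μ_d ≠ 0 (paired t-test on the differences, two-sided).
t = d̄/(s_d/√n) = -5.96/(6.32/√11) = -3.13
df = n − 1 = 10
Two-sided p-value ≈ 0.011
Since p ≈ 0.011 < α = 0.1, reject H0; the evidence is statistically significant.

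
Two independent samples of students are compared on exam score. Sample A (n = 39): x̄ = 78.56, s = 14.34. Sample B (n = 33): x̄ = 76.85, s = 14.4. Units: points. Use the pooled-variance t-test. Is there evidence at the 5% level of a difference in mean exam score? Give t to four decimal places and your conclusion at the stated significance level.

t = 0.5032; fail to reject H0

Let group 1 = sample A, group 2 = sample B. H0: μ_1 = μ_2; H1: μ_1 ≠ μ_2 (two-sample pooled-variance t-test, two-sided).
s_p² = [(39−1)·14.34² + (33−1)·14.4²]/(39+33−2) = 206.424
t = (78.56 − 76.85)/√[206.424·(1/39 + 1/33)] = 0.5032
df = n₁ + n₂ − 2 = 70
Two-sided p-value ≈ 0.6164
Since p ≈ 0.6164 > α = 0.05, fail to reject H0; the evidence is not statistically significant.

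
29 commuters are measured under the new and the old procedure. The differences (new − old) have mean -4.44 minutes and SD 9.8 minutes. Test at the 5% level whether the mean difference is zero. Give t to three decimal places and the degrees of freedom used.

H0: μ_d = 0; H1: μ_d ≠ 0 (paired t-test on the differences, two-sided).
t = d̄/(s_d/√n) = -4.44/(9.8/√29) = -2.440
df = n − 1 = 28
Two-sided p-value ≈ 0.021
Since p ≈ 0.021 < α = 0.05, reject H0; the evidence is statistically significant.

t = -2.440, df = 28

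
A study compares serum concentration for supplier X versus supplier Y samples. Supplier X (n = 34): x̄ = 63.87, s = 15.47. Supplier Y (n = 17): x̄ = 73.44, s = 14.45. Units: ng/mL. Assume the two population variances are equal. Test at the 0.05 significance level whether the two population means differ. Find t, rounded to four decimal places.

-2.1273

Let group 1 = supplier X, group 2 = supplier Y. H0: μ_1 = μ_2; H1: μ_1 ≠ μ_2 (two-sample pooled-variance t-test, two-sided).
s_p² = [(34−1)·15.47² + (17−1)·14.45²]/(34+17−2) = 229.356
t = (63.87 − 73.44)/√[229.356·(1/34 + 1/17)] = -2.1273
df = n₁ + n₂ − 2 = 49
Two-sided p-value ≈ 0.038
Since p ≈ 0.038 < α = 0.05, reject H0; the data support H1.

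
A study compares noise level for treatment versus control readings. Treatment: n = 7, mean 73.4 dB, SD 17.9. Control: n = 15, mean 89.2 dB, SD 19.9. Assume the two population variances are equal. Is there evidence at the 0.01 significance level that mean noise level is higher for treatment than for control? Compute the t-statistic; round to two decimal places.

Let group 1 = treatment, group 2 = control. H0: μ_1 = μ_2; H1: μ_1 > μ_2 (two-sample pooled-variance t-test, right-tailed).
s_p² = [(7−1)·17.9² + (15−1)·19.9²]/(7+15−2) = 373.33
t = (73.4 − 89.2)/√[373.33·(1/7 + 1/15)] = -1.79
df = n₁ + n₂ − 2 = 20
p-value = P(T ≥ -1.79) ≈ 0.955
Since p ≈ 0.955 > α = 0.01, fail to reject H0; the evidence is not statistically significant.

-1.79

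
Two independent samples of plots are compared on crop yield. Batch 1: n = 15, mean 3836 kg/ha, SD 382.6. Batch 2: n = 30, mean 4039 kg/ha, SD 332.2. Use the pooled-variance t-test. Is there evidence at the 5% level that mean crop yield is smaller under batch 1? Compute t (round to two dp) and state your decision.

t = -1.84; reject H0

Let group 1 = batch 1, group 2 = batch 2. H0: μ_1 = μ_2; H1: μ_1 < μ_2 (two-sample pooled-variance t-test, left-tailed).
s_p² = [(15−1)·382.6² + (30−1)·332.2²]/(15+30−2) = 122086
t = (3836 − 4039)/√[122086·(1/15 + 1/30)] = -1.84
df = n₁ + n₂ − 2 = 43
p-value = P(T ≤ -1.84) ≈ 0.0365
Since p ≈ 0.0365 < α = 0.05, reject H0; the data support H1.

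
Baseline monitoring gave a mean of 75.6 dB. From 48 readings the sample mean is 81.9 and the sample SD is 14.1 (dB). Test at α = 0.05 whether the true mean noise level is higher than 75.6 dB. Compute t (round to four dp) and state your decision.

H0: μ = 75.6; H1: μ > 75.6 (one-sample t-test, right-tailed).
t = (x̄ − μ₀)/(s/√n) = (81.9 − 75.6)/(14.1/√48) = 3.0956
df = n − 1 = 47
p-value = P(T ≥ 3.0956) ≈ 0.0017
Since p ≈ 0.0017 < α = 0.05, reject H0; the data support H1.

t = 3.0956; reject H0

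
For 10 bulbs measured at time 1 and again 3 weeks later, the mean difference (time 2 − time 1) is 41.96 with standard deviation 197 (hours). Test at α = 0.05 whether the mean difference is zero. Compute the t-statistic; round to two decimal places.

H0: μ_d = 0; H1: μ_d ≠ 0 (paired t-test on the differences, two-sided).
t = d̄/(s_d/√n) = 41.96/(197/√10) = 0.67
df = n − 1 = 9
Two-sided p-value ≈ 0.518
Since p ≈ 0.518 > α = 0.05, fail to reject H0; the data do not provide sufficient evidence against H0.

0.67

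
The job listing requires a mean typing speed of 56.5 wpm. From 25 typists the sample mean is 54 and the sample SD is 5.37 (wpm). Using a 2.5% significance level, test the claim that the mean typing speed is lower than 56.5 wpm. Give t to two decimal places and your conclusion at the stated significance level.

t = -2.33; reject H0

H0: μ = 56.5; H1: μ < 56.5 (one-sample t-test, left-tailed).
t = (x̄ − μ₀)/(s/√n) = (54 − 56.5)/(5.37/√25) = -2.33
df = n − 1 = 24
p-value = P(T ≤ -2.33) ≈ 0.0143
Since p ≈ 0.0143 < α = 0.025, reject H0; the data support H1.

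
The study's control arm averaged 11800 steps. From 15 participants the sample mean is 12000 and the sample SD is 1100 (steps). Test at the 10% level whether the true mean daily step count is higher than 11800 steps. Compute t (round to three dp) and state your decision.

t = 0.704; fail to reject H0

H0: μ = 11800; H1: μ > 11800 (one-sample t-test, right-tailed).
t = (x̄ − μ₀)/(s/√n) = (12000 − 11800)/(1100/√15) = 0.704
df = n − 1 = 14
p-value = P(T ≥ 0.704) ≈ 0.246
Since p ≈ 0.246 > α = 0.1, fail to reject H0; the evidence is not statistically significant.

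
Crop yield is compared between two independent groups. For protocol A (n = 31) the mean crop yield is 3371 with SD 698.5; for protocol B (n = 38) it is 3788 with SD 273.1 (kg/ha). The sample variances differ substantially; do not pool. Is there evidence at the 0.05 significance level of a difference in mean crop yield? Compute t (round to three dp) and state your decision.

Let group 1 = protocol A, group 2 = protocol B. H0: μ_1 = μ_2; H1: μ_1 ≠ μ_2 (Welch's two-sample t-test, two-sided).
t = (x̄_1 − x̄_2)/√(s_1²/n_1 + s_2²/n_2) = (3371 − 3788)/√(698.5²/31 + 273.1²/38) = -3.134
Welch–Satterthwaite df ≈ 37.48
Two-sided p-value ≈ 0.0033
Since p ≈ 0.0033 < α = 0.05, reject H0; the evidence is statistically significant.

t = -3.134; reject H0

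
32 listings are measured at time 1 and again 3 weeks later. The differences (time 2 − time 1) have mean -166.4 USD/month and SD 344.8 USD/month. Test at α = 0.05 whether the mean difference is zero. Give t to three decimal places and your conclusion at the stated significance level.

H0: μ_d = 0; H1: μ_d ≠ 0 (paired t-test on the differences, two-sided).
t = d̄/(s_d/√n) = -166.4/(344.8/√32) = -2.730
df = n − 1 = 31
Two-sided p-value ≈ 0.010
Since p ≈ 0.010 < α = 0.05, reject H0; the evidence is statistically significant.

t = -2.730; reject H0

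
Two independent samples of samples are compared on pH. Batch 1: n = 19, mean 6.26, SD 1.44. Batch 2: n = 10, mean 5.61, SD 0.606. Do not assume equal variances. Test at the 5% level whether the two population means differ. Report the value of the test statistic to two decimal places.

Let group 1 = batch 1, group 2 = batch 2. H0: μ_1 = μ_2; H1: μ_1 ≠ μ_2 (Welch's two-sample t-test, two-sided).
t = (x̄_1 − x̄_2)/√(s_1²/n_1 + s_2²/n_2) = (6.26 − 5.61)/√(1.44²/19 + 0.606²/10) = 1.70
Welch–Satterthwaite df ≈ 26.22
Two-sided p-value ≈ 0.101
Since p ≈ 0.101 > α = 0.05, fail to reject H0; the evidence is not statistically significant.

1.70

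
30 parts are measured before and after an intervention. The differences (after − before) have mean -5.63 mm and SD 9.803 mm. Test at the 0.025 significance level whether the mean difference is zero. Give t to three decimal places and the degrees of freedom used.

H0: μ_d = 0; H1: μ_d ≠ 0 (paired t-test on the differences, two-sided).
t = d̄/(s_d/√n) = -5.63/(9.803/√30) = -3.146
df = n − 1 = 29
Two-sided p-value ≈ 0.0038
Since p ≈ 0.0038 < α = 0.025, reject H0; the evidence is statistically significant.

t = -3.146, df = 29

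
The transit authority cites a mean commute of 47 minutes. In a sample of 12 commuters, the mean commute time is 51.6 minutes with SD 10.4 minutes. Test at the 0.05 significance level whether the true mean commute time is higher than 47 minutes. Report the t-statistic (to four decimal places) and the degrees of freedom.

t = 1.5322, df = 11

H0: μ = 47; H1: μ > 47 (one-sample t-test, right-tailed).
t = (x̄ − μ₀)/(s/√n) = (51.6 − 47)/(10.4/√12) = 1.5322
df = n − 1 = 11
p-value = P(T ≥ 1.5322) ≈ 0.0769
Since p ≈ 0.0769 > α = 0.05, fail to reject H0; the data do not provide sufficient evidence against H0.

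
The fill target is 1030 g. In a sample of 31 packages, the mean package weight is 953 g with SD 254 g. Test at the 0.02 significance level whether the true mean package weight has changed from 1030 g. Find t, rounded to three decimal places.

-1.688

H0: μ = 1030; H1: μ ≠ 1030 (one-sample t-test, two-sided).
t = (x̄ − μ₀)/(s/√n) = (953 − 1030)/(254/√31) = -1.688
df = n − 1 = 30
Two-sided p-value ≈ 0.1018
Since p ≈ 0.1018 > α = 0.02, fail to reject H0; the data do not provide sufficient evidence against H0.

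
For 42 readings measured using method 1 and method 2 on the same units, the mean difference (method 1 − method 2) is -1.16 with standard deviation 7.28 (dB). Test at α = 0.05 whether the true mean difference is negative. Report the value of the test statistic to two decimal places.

H0: μ_d = 0; H1: μ_d < 0 (paired t-test on the differences, left-tailed).
t = d̄/(s_d/√n) = -1.16/(7.28/√42) = -1.03
df = n − 1 = 41
p-value = P(T ≤ -1.03) ≈ 0.154
Since p ≈ 0.154 > α = 0.05, fail to reject H0; the evidence is not statistically significant.

-1.03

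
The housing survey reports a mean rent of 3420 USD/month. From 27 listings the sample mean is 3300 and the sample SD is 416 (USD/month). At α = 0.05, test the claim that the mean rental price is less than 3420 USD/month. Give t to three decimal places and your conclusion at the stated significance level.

t = -1.499; fail to reject H0

H0: μ = 3420; H1: μ < 3420 (one-sample t-test, left-tailed).
t = (x̄ − μ₀)/(s/√n) = (3300 − 3420)/(416/√27) = -1.499
df = n − 1 = 26
p-value = P(T ≤ -1.499) ≈ 0.0730
Since p ≈ 0.0730 > α = 0.05, fail to reject H0; the evidence is not statistically significant.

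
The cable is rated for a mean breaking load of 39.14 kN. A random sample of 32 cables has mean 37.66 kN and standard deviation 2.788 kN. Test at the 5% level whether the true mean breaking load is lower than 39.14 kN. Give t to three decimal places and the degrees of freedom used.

t = -3.003, df = 31

H0: μ = 39.14; H1: μ < 39.14 (one-sample t-test, left-tailed).
t = (x̄ − μ₀)/(s/√n) = (37.66 − 39.14)/(2.788/√32) = -3.003
df = n − 1 = 31
p-value = P(T ≤ -3.003) ≈ 0.0026
Since p ≈ 0.0026 < α = 0.05, reject H0; the evidence is statistically significant.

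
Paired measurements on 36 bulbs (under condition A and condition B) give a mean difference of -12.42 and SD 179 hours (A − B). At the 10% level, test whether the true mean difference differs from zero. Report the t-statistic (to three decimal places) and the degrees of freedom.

H0: μ_d = 0; H1: μ_d ≠ 0 (paired t-test on the differences, two-sided).
t = d̄/(s_d/√n) = -12.42/(179/√36) = -0.416
df = n − 1 = 35
Two-sided p-value ≈ 0.6797
Since p ≈ 0.6797 > α = 0.1, fail to reject H0; the data do not provide sufficient evidence against H0.

t = -0.416, df = 35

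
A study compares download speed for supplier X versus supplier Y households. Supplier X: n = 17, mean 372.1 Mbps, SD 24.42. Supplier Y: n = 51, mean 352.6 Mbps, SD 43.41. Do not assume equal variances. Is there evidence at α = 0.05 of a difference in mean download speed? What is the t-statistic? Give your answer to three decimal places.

2.298

Let group 1 = supplier X, group 2 = supplier Y. H0: μ_1 = μ_2; H1: μ_1 ≠ μ_2 (Welch's two-sample t-test, two-sided).
t = (x̄_1 − x̄_2)/√(s_1²/n_1 + s_2²/n_2) = (372.1 − 352.6)/√(24.42²/17 + 43.41²/51) = 2.298
Welch–Satterthwaite df ≈ 49.78
Two-sided p-value ≈ 0.026
Since p ≈ 0.026 < α = 0.05, reject H0; the evidence is statistically significant.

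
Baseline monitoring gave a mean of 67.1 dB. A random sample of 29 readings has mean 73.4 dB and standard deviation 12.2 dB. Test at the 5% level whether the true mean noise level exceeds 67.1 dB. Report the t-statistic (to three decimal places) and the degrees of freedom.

H0: μ = 67.1; H1: μ > 67.1 (one-sample t-test, right-tailed).
t = (x̄ − μ₀)/(s/√n) = (73.4 − 67.1)/(12.2/√29) = 2.781
df = n − 1 = 28
p-value = P(T ≥ 2.781) ≈ 0.0048
Since p ≈ 0.0048 < α = 0.05, reject H0; the data support H1.

t = 2.781, df = 28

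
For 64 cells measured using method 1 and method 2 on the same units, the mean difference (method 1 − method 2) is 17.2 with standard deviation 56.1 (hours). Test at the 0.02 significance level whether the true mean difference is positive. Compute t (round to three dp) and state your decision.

t = 2.453; reject H0

H0: μ_d = 0; H1: μ_d > 0 (paired t-test on the differences, right-tailed).
t = d̄/(s_d/√n) = 17.2/(56.1/√64) = 2.453
df = n − 1 = 63
p-value = P(T ≥ 2.453) ≈ 0.008
Since p ≈ 0.008 < α = 0.02, reject H0; the data support H1.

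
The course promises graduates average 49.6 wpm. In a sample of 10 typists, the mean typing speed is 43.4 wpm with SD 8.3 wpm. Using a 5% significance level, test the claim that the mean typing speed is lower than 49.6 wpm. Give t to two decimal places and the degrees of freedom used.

H0: μ = 49.6; H1: μ < 49.6 (one-sample t-test, left-tailed).
t = (x̄ − μ₀)/(s/√n) = (43.4 − 49.6)/(8.3/√10) = -2.36
df = n − 1 = 9
p-value = P(T ≤ -2.36) ≈ 0.0212
Since p ≈ 0.0212 < α = 0.05, reject H0; the data support H1.

t = -2.36, df = 9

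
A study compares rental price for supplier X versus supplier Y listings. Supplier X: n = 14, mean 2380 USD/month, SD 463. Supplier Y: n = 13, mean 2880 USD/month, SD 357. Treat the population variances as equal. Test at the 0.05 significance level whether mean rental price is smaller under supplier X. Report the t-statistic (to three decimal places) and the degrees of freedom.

Let group 1 = supplier X, group 2 = supplier Y. H0: μ_1 = μ_2; H1: μ_1 < μ_2 (two-sample pooled-variance t-test, left-tailed).
s_p² = [(14−1)·463² + (13−1)·357²]/(14+13−2) = 172647
t = (2380 − 2880)/√[172647·(1/14 + 1/13)] = -3.124
df = n₁ + n₂ − 2 = 25
p-value = P(T ≤ -3.124) ≈ 0.0022
Since p ≈ 0.0022 < α = 0.05, reject H0; the evidence is statistically significant.

t = -3.124, df = 25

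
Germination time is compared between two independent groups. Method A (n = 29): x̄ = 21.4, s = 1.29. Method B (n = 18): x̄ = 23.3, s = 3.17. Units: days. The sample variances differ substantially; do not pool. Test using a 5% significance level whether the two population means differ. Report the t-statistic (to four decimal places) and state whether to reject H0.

t = -2.4215; reject H0

Let group 1 = method A, group 2 = method B. H0: μ_1 = μ_2; H1: μ_1 ≠ μ_2 (Welch's two-sample t-test, two-sided).
t = (x̄_1 − x̄_2)/√(s_1²/n_1 + s_2²/n_2) = (21.4 − 23.3)/√(1.29²/29 + 3.17²/18) = -2.4215
Welch–Satterthwaite df ≈ 20.54
Two-sided p-value ≈ 0.025
Since p ≈ 0.025 < α = 0.05, reject H0; the data support H1.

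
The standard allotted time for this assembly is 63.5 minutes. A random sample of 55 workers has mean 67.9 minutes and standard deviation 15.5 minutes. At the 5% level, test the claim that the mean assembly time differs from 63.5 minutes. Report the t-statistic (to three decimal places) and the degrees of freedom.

t = 2.105, df = 54

H0: μ = 63.5; H1: μ ≠ 63.5 (one-sample t-test, two-sided).
t = (x̄ − μ₀)/(s/√n) = (67.9 − 63.5)/(15.5/√55) = 2.105
df = n − 1 = 54
Two-sided p-value ≈ 0.040
Since p ≈ 0.040 < α = 0.05, reject H0; the data support H1.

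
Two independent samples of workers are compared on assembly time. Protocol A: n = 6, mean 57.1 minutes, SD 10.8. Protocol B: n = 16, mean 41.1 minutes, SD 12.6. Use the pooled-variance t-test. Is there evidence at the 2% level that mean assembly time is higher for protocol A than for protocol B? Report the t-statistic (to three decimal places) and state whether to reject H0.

Let group 1 = protocol A, group 2 = protocol B. H0: μ_1 = μ_2; H1: μ_1 > μ_2 (two-sample pooled-variance t-test, right-tailed).
s_p² = [(6−1)·10.8² + (16−1)·12.6²]/(6+16−2) = 148.23
t = (57.1 − 41.1)/√[148.23·(1/6 + 1/16)] = 2.745
df = n₁ + n₂ − 2 = 20
p-value = P(T ≥ 2.745) ≈ 0.0062
Since p ≈ 0.0062 < α = 0.02, reject H0; the evidence is statistically significant.

t = 2.745; reject H0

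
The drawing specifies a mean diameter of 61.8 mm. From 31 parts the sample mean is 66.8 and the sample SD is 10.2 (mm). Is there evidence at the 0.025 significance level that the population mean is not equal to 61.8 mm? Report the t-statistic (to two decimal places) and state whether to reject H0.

H0: μ = 61.8; H1: μ ≠ 61.8 (one-sample t-test, two-sided).
t = (x̄ − μ₀)/(s/√n) = (66.8 − 61.8)/(10.2/√31) = 2.73
df = n − 1 = 30
Two-sided p-value ≈ 0.011
Since p ≈ 0.011 < α = 0.025, reject H0; the evidence is statistically significant.

t = 2.73; reject H0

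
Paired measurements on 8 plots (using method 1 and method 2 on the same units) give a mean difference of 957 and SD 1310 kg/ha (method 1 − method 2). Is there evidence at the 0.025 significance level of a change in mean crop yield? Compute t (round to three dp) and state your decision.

t = 2.066; fail to reject H0

H0: μ_d = 0; H1: μ_d ≠ 0 (paired t-test on the differences, two-sided).
t = d̄/(s_d/√n) = 957/(1310/√8) = 2.066
df = n − 1 = 7
Two-sided p-value ≈ 0.078
Since p ≈ 0.078 > α = 0.025, fail to reject H0; the evidence is not statistically significant.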